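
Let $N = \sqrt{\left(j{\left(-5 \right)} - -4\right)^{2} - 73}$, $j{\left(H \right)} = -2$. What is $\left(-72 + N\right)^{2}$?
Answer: $\left(72 - i \sqrt{69}\right)^{2} \approx 5115.0 - 1196.2 i$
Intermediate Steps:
$N = i \sqrt{69}$ ($N = \sqrt{\left(-2 - -4\right)^{2} - 73} = \sqrt{\left(-2 + 4\right)^{2} - 73} = \sqrt{2^{2} - 73} = \sqrt{4 - 73} = \sqrt{-69} = i \sqrt{69} \approx 8.3066 i$)
$\left(-72 + N\right)^{2} = \left(-72 + i \sqrt{69}\right)^{2}$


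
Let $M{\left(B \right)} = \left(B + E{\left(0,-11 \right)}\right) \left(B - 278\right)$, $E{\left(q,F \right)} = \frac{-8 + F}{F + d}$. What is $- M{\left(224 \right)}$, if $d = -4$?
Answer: $\frac{60822}{5} \approx 12164.0$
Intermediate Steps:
$E{\left(q,F \right)} = \frac{-8 + F}{-4 + F}$ ($E{\left(q,F \right)} = \frac{-8 + F}{F - 4} = \frac{-8 + F}{-4 + F}$)
$M{\left(B \right)} = \left(-278 + B\right) \left(\frac{19}{15} + B\right)$ ($M{\left(B \right)} = \left(B + \frac{-8 - 11}{-4 - 11}\right) \left(B - 278\right) = \left(B + \frac{1}{-15} \left(-19\right)\right) \left(-278 + B\right) = \left(B - - \frac{19}{15}\right) \left(-278 + B\right) = \left(B + \frac{19}{15}\right) \left(-278 + B\right) = \left(\frac{19}{15} + B\right) \left(-278 + B\right) = \left(-278 + B\right) \left(\frac{19}{15} + B\right)$)
$- M{\left(224 \right)} = - (- \frac{5282}{15} + 224^{2} - \frac{929824}{15}) = - (- \frac{5282}{15} + 50176 - \frac{929824}{15}) = \left(-1\right) \left(- \frac{60822}{5}\right) = \frac{60822}{5}$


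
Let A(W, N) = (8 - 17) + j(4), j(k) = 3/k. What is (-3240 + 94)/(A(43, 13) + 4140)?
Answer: -12584/16527 ≈ -0.76142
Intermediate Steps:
A(W, N) = -33/4 (A(W, N) = (8 - 17) + 3/4 = -9 + 3*(1/4) = -9 + 3/4 = -33/4)
(-3240 + 94)/(A(43, 13) + 4140) = (-3240 + 94)/(-33/4 + 4140) = -3146/16527/4 = -3146*4/16527 = -12584/16527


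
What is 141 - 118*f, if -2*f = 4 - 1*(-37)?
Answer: 2560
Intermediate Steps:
f = -41/2 (f = -(4 - 1*(-37))/2 = -(4 + 37)/2 = -½*41 = -41/2 ≈ -20.500)
141 - 118*f = 141 - 118*(-41/2) = 141 + 2419 = 2560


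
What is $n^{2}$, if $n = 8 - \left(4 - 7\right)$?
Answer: $121$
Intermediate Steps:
$n = 11$ ($n = 8 - -3 = 8 + 3 = 11$)
$n^{2} = 11^{2} = 121$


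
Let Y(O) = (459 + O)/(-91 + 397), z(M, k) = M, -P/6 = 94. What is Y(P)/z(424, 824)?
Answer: -35/43248 ≈ -0.00080929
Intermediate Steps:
P = -564 (P = -6*94 = -564)
Y(O) = 3/2 + O/306 (Y(O) = (459 + O)/306 = (459 + O)*(1/306) = 3/2 + O/306)
Y(P)/z(424, 824) = (3/2 + (1/306)*(-564))/424 = (3/2 - 94/51)*(1/424) = -35/102*1/424 = -35/43248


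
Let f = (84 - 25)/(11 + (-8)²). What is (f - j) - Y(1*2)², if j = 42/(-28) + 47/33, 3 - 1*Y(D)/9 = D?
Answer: -132227/1650 ≈ -80.138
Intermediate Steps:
Y(D) = 27 - 9*D
j = -5/66 (j = 42*(-1/28) + 47*(1/33) = -3/2 + 47/33 = -5/66 ≈ -0.075758)
f = 59/75 (f = 59/(11 + 64) = 59/75 ≈ 0.78667)
(f - j) - Y(1*2)² = (59/75 - 1*(-5/66)) - (27 - 9*2)² = (59/75 + 5/66) - (27 - 9*2)² = 1423/1650 - (27 - 18)² = 1423/1650 - 1*9² = 1423/1650 - 1*81 = 1423/1650 - 81 = -132227/1650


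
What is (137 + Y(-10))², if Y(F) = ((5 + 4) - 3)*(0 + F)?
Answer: 5929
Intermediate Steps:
Y(F) = 6*F (Y(F) = (9 - 3)*F = 6*F)
(137 + Y(-10))² = (137 + 6*(-10))² = (137 - 60)² = 77² = 5929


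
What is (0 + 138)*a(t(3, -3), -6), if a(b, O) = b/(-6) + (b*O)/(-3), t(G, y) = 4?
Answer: 1012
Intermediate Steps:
a(b, O) = -b/6 - O*b/3 (a(b, O) = b*(-⅙) + (O*b)*(-⅓) = -b/6 - O*b/3)
(0 + 138)*a(t(3, -3), -6) = (0 + 138)*(-⅙*4*(1 + 2*(-6))) = 138*(-⅙*4*(1 - 12)) = 138*(-⅙*4*(-11)) = 138*(22/3) = 1012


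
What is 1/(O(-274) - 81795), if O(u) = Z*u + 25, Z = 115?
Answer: -1/113280 ≈ -8.8277e-6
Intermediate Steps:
O(u) = 25 + 115*u (O(u) = 115*u + 25 = 25 + 115*u)
1/(O(-274) - 81795) = 1/((25 + 115*(-274)) - 81795) = 1/((25 - 31510) - 81795) = 1/(-31485 - 81795) = 1/(-113280) = -1/113280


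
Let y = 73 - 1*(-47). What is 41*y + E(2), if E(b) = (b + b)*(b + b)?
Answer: 4936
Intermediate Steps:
E(b) = 4*b² (E(b) = (2*b)*(2*b) = 4*b²)
y = 120 (y = 73 + 47 = 120)
41*y + E(2) = 41*120 + 4*2² = 4920 + 4*4 = 4920 + 16 = 4936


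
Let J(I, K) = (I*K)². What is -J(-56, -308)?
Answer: -297493504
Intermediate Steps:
J(I, K) = I²*K²
-J(-56, -308) = -(-56)²*(-308)² = -3136*94864 = -1*297493504 = -297493504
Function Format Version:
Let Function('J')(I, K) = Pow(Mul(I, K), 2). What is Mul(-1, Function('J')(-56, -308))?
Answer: -297493504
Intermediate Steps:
Function('J')(I, K) = Mul(Pow(I, 2), Pow(K, 2))
Mul(-1, Function('J')(-56, -308)) = Mul(-1, Mul(Pow(-56, 2), Pow(-308, 2))) = Mul(-1, Mul(3136, 94864)) = Mul(-1, 297493504) = -297493504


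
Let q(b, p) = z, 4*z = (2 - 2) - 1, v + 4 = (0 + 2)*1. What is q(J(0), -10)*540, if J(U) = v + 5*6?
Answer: -135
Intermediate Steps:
v = -2 (v = -4 + (0 + 2)*1 = -4 + 2*1 = -4 + 2 = -2)
J(U) = 28 (J(U) = -2 + 5*6 = -2 + 30 = 28)
z = -¼ (z = ((2 - 2) - 1)/4 = (0 - 1)/4 = (¼)*(-1) = -¼ ≈ -0.25000)
q(b, p) = -¼
q(J(0), -10)*540 = -¼*540 = -135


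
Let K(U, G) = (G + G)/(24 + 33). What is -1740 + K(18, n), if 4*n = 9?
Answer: -66117/38 ≈ -1739.9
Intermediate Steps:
n = 9/4 (n = (¼)*9 = 9/4 ≈ 2.2500)
K(U, G) = 2*G/57 (K(U, G) = (2*G)/57 = (2*G)*(1/57) = 2*G/57)
-1740 + K(18, n) = -1740 + (2/57)*(9/4) = -1740 + 3/38 = -66117/38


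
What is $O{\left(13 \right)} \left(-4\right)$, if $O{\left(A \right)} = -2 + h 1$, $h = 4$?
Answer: $-8$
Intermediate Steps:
$O{\left(A \right)} = 2$ ($O{\left(A \right)} = -2 + 4 \cdot 1 = -2 + 4 = 2$)
$O{\left(13 \right)} \left(-4\right) = 2 \left(-4\right) = -8$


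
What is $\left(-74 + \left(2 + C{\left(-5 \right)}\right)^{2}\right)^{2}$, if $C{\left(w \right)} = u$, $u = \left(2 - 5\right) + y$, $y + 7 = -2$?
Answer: $676$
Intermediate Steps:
$y = -9$ ($y = -7 - 2 = -9$)
$u = -12$ ($u = \left(2 - 5\right) - 9 = -3 - 9 = -12$)
$C{\left(w \right)} = -12$
$\left(-74 + \left(2 + C{\left(-5 \right)}\right)^{2}\right)^{2} = \left(-74 + \left(2 - 12\right)^{2}\right)^{2} = \left(-74 + \left(-10\right)^{2}\right)^{2} = \left(-74 + 100\right)^{2} = 26^{2} = 676$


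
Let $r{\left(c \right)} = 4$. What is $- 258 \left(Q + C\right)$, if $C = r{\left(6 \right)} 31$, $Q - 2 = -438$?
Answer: $80496$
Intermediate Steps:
$Q = -436$ ($Q = 2 - 438 = -436$)
$C = 124$ ($C = 4 \cdot 31 = 124$)
$- 258 \left(Q + C\right) = - 258 \left(-436 + 124\right) = \left(-258\right) \left(-312\right) = 80496$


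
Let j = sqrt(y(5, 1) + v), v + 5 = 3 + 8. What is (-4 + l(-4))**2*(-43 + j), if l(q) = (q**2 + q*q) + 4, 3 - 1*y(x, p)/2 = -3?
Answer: -44032 + 3072*sqrt(2) ≈ -39688.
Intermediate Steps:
y(x, p) = 12 (y(x, p) = 6 - 2*(-3) = 6 + 6 = 12)
v = 6 (v = -5 + (3 + 8) = -5 + 11 = 6)
l(q) = 4 + 2*q**2 (l(q) = (q**2 + q**2) + 4 = 2*q**2 + 4 = 4 + 2*q**2)
j = 3*sqrt(2) (j = sqrt(12 + 6) = sqrt(18) = 3*sqrt(2) ≈ 4.2426)
(-4 + l(-4))**2*(-43 + j) = (-4 + (4 + 2*(-4)**2))**2*(-43 + 3*sqrt(2)) = (-4 + (4 + 2*16))**2*(-43 + 3*sqrt(2)) = (-4 + (4 + 32))**2*(-43 + 3*sqrt(2)) = (-4 + 36)**2*(-43 + 3*sqrt(2)) = 32**2*(-43 + 3*sqrt(2)) = 1024*(-43 + 3*sqrt(2)) = -44032 + 3072*sqrt(2)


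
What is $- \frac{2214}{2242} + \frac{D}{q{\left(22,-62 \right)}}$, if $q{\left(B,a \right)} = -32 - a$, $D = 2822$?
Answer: $\frac{1565126}{16815} \approx 93.079$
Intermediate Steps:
$- \frac{2214}{2242} + \frac{D}{q{\left(22,-62 \right)}} = - \frac{2214}{2242} + \frac{2822}{-32 - -62} = \left(-2214\right) \frac{1}{2242} + \frac{2822}{-32 + 62} = - \frac{1107}{1121} + \frac{2822}{30} = - \frac{1107}{1121} + 2822 \cdot \frac{1}{30} = - \frac{1107}{1121} + \frac{1411}{15} = \frac{1565126}{16815}$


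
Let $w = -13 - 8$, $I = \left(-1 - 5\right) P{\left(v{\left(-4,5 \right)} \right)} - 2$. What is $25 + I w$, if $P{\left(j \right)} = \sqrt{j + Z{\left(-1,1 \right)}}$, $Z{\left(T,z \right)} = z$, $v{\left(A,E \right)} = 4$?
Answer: $67 + 126 \sqrt{5} \approx 348.74$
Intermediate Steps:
$P{\left(j \right)} = \sqrt{1 + j}$ ($P{\left(j \right)} = \sqrt{j + 1} = \sqrt{1 + j}$)
$I = -2 - 6 \sqrt{5}$ ($I = \left(-1 - 5\right) \sqrt{1 + 4} - 2 = \left(-1 - 5\right) \sqrt{5} - 2 = - 6 \sqrt{5} - 2 = -2 - 6 \sqrt{5} \approx -15.416$)
$w = -21$ ($w = -13 - 8 = -21$)
$25 + I w = 25 + \left(-2 - 6 \sqrt{5}\right) \left(-21\right) = 25 + \left(42 + 126 \sqrt{5}\right) = 67 + 126 \sqrt{5}$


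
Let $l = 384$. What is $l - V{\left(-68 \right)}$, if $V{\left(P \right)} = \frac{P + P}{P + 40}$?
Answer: $\frac{2654}{7} \approx 379.14$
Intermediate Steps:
$V{\left(P \right)} = \frac{2 P}{40 + P}$
$l - V{\left(-68 \right)} = 384 - 2 \left(-68\right) \frac{1}{40 - 68} = 384 - 2 \left(-68\right) \frac{1}{-28} = 384 - 2 \left(-68\right) \left(- \frac{1}{28}\right) = 384 - \frac{34}{7} = \frac{2654}{7}$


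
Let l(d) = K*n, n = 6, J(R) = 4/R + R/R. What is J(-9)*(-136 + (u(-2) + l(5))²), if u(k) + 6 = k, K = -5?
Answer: 2180/3 ≈ 726.67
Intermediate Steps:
u(k) = -6 + k
J(R) = 1 + 4/R (J(R) = 4/R + 1 = 1 + 4/R)
l(d) = -30 (l(d) = -5*6 = -30)
J(-9)*(-136 + (u(-2) + l(5))²) = ((4 - 9)/(-9))*(-136 + ((-6 - 2) - 30)²) = (-⅑*(-5))*(-136 + (-8 - 30)²) = 5*(-136 + (-38)²)/9 = 5*(-136 + 1444)/9 = (5/9)*1308 = 2180/3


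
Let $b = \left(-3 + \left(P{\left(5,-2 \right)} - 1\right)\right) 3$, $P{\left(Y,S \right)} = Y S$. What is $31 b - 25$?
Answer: $-1327$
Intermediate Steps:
$P{\left(Y,S \right)} = S Y$
$b = -42$ ($b = \left(-3 - 11\right) 3 = \left(-14\right) 3 = -42$)
$31 b - 25 = 31 \left(-42\right) - 25 = -1302 - 25 = -1327$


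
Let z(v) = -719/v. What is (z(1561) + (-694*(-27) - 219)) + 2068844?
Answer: 3258372924/1561 ≈ 2.0874e+6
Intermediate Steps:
(z(1561) + (-694*(-27) - 219)) + 2068844 = (-719/1561 + (-694*(-27) - 219)) + 2068844 = (-719*1/1561 + (18738 - 219)) + 2068844 = (-719/1561 + 18519) + 2068844 = 28907440/1561 + 2068844 = 3258372924/1561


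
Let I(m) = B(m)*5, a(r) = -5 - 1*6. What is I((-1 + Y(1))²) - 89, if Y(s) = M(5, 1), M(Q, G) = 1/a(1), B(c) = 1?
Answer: -84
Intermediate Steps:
a(r) = -11 (a(r) = -5 - 6 = -11)
M(Q, G) = -1/11 (M(Q, G) = 1/(-11) = -1/11)
Y(s) = -1/11
I(m) = 5 (I(m) = 1*5 = 5)
I((-1 + Y(1))²) - 89 = 5 - 89 = -84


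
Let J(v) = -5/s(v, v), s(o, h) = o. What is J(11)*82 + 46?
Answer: 96/11 ≈ 8.7273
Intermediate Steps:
J(v) = -5/v
J(11)*82 + 46 = -5/11*82 + 46 = -410/11 + 46 = 96/11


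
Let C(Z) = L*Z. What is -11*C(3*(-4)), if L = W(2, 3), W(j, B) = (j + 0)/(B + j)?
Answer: 264/5 ≈ 52.800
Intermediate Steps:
W(j, B) = j/(B + j)
L = ⅖ (L = 2/(3 + 2) = 2/5 = 2*(⅕) = ⅖ ≈ 0.40000)
C(Z) = 2*Z/5
-11*C(3*(-4)) = -22*3*(-4)/5 = -22*(-12)/5 = -11*(-24/5) = 264/5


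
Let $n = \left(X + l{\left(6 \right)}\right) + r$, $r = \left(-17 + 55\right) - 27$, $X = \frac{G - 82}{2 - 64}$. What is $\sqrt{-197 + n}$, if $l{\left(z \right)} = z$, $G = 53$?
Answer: $\frac{i \sqrt{690122}}{62} \approx 13.399 i$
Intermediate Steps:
$X = \frac{29}{62}$ ($X = \frac{53 - 82}{2 - 64} = - \frac{29}{-62} = \left(-29\right) \left(- \frac{1}{62}\right) = \frac{29}{62} \approx 0.46774$)
$r = 11$ ($r = 38 - 27 = 11$)
$n = \frac{1083}{62}$ ($n = \left(\frac{29}{62} + 6\right) + 11 = \frac{401}{62} + 11 = \frac{1083}{62} \approx 17.468$)
$\sqrt{-197 + n} = \sqrt{-197 + \frac{1083}{62}} = \sqrt{- \frac{11131}{62}} = \frac{i \sqrt{690122}}{62}$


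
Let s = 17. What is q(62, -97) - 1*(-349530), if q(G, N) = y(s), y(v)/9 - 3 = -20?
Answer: 349377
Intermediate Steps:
y(v) = -153 (y(v) = 27 + 9*(-20) = 27 - 180 = -153)
q(G, N) = -153
q(62, -97) - 1*(-349530) = -153 - 1*(-349530) = -153 + 349530 = 349377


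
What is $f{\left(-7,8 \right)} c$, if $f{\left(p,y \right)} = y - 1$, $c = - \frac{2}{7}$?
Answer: $-2$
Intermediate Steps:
$c = - \frac{2}{7}$ ($c = \left(-2\right) \frac{1}{7} = - \frac{2}{7} \approx -0.28571$)
$f{\left(p,y \right)} = -1 + y$ ($f{\left(p,y \right)} = y - 1 = -1 + y$)
$f{\left(-7,8 \right)} c = \left(-1 + 8\right) \left(- \frac{2}{7}\right) = 7 \left(- \frac{2}{7}\right) = -2$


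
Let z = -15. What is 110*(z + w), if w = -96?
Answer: -12210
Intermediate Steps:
110*(z + w) = 110*(-15 - 96) = 110*(-111) = -12210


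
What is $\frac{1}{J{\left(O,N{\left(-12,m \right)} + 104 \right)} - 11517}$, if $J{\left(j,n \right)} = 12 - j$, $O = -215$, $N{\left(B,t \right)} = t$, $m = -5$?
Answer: $- \frac{1}{11290} \approx -8.8574 \cdot 10^{-5}$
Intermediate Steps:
$\frac{1}{J{\left(O,N{\left(-12,m \right)} + 104 \right)} - 11517} = \frac{1}{\left(12 - -215\right) - 11517} = \frac{1}{\left(12 + 215\right) - 11517} = \frac{1}{227 - 11517} = \frac{1}{-11290} = - \frac{1}{11290}$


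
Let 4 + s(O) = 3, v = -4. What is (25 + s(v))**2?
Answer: 576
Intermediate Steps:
s(O) = -1 (s(O) = -4 + 3 = -1)
(25 + s(v))**2 = (25 - 1)**2 = 24**2 = 576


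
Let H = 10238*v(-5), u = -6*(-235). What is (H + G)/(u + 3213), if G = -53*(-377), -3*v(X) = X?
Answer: 111133/13869 ≈ 8.0130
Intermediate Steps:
v(X) = -X/3
u = 1410
G = 19981
H = 51190/3 (H = 10238*(-⅓*(-5)) = 10238*(5/3) = 51190/3 ≈ 17063.)
(H + G)/(u + 3213) = (51190/3 + 19981)/(1410 + 3213) = (111133/3)/4623 = (111133/3)*(1/4623) = 111133/13869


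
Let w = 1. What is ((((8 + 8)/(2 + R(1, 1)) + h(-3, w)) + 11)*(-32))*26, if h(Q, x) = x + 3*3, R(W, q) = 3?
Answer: -100672/5 ≈ -20134.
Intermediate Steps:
h(Q, x) = 9 + x (h(Q, x) = x + 9 = 9 + x)
((((8 + 8)/(2 + R(1, 1)) + h(-3, w)) + 11)*(-32))*26 = ((((8 + 8)/(2 + 3) + (9 + 1)) + 11)*(-32))*26 = (((16/5 + 10) + 11)*(-32))*26 = ((66/5 + 11)*(-32))*26 = ((121/5)*(-32))*26 = -3872/5*26 = -100672/5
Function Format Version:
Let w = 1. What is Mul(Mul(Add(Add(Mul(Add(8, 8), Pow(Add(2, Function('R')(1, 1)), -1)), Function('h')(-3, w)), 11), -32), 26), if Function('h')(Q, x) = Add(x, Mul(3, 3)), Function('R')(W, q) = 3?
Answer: Rational(-100672, 5) ≈ -20134.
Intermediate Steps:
Function('h')(Q, x) = Add(9, x) (Function('h')(Q, x) = Add(x, 9) = Add(9, x))
Mul(Mul(Add(Add(Mul(Add(8, 8), Pow(Add(2, Function('R')(1, 1)), -1)), Function('h')(-3, w)), 11), -32), 26) = Mul(Mul(Add(Add(Mul(Add(8, 8), Pow(Add(2, 3), -1)), Add(9, 1)), 11), -32), 26) = Mul(Mul(Add(Add(Mul(16, Pow(5, -1)), 10), 11), -32), 26) = Mul(Mul(Add(Add(Mul(16, Rational(1, 5)), 10), 11), -32), 26) = Mul(Mul(Add(Add(Rational(16, 5), 10), 11), -32), 26) = Mul(Mul(Add(Rational(66, 5), 11), -32), 26) = Mul(Mul(Rational(121, 5), -32), 26) = Mul(Rational(-3872, 5), 26) = Rational(-100672, 5)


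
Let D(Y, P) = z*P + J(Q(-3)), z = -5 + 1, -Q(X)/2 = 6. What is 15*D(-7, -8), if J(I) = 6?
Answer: 570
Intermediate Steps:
Q(X) = -12 (Q(X) = -2*6 = -12)
z = -4
D(Y, P) = 6 - 4*P (D(Y, P) = -4*P + 6 = 6 - 4*P)
15*D(-7, -8) = 15*(6 - 4*(-8)) = 15*(6 + 32) = 15*38 = 570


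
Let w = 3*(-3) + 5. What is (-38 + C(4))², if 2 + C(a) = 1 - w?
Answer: 1225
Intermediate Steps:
w = -4 (w = -9 + 5 = -4)
C(a) = 3 (C(a) = -2 + (1 - 1*(-4)) = -2 + (1 + 4) = -2 + 5 = 3)
(-38 + C(4))² = (-38 + 3)² = (-35)² = 1225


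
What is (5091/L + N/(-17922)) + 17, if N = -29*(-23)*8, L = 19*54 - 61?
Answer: 6553484/298185 ≈ 21.978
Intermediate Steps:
L = 965 (L = 1026 - 61 = 965)
N = 5336 (N = 667*8 = 5336)
(5091/L + N/(-17922)) + 17 = (5091/965 + 5336/(-17922)) + 17 = (5091*(1/965) + 5336*(-1/17922)) + 17 = (5091/965 - 92/309) + 17 = 1484339/298185 + 17 = 6553484/298185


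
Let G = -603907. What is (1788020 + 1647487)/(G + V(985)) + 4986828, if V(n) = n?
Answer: 1002221625303/200974 ≈ 4.9868e+6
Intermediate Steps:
(1788020 + 1647487)/(G + V(985)) + 4986828 = (1788020 + 1647487)/(-603907 + 985) + 4986828 = 3435507/(-602922) + 4986828 = 3435507*(-1/602922) + 4986828 = -1145169/200974 + 4986828 = 1002221625303/200974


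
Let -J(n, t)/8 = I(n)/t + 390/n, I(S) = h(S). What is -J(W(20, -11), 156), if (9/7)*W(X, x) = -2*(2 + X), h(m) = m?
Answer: -2511452/27027 ≈ -92.924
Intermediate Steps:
I(S) = S
W(X, x) = -28/9 - 14*X/9 (W(X, x) = 7*(-2*(2 + X))/9 = 7*(-4 - 2*X)/9 = -28/9 - 14*X/9)
J(n, t) = -3120/n - 8*n/t (J(n, t) = -8*(n/t + 390/n) = -8*(390/n + n/t) = -3120/n - 8*n/t)
-J(W(20, -11), 156) = -(-3120/(-28/9 - 14/9*20) - 8*(-28/9 - 14/9*20)/156) = -(-3120/(-28/9 - 280/9) - 8*(-28/9 - 280/9)*1/156) = -(-3120/(-308/9) - 8*(-308/9)*1/156) = -(-3120*(-9/308) + 616/351) = -(7020/77 + 616/351) = -1*2511452/27027 = -2511452/27027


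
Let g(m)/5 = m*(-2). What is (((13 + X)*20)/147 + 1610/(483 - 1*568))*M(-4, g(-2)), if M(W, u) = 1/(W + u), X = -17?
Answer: -24347/19992 ≈ -1.2178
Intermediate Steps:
g(m) = -10*m (g(m) = 5*(m*(-2)) = 5*(-2*m) = -10*m)
(((13 + X)*20)/147 + 1610/(483 - 1*568))*M(-4, g(-2)) = (((13 - 17)*20)/147 + 1610/(483 - 1*568))/(-4 - 10*(-2)) = (-4*20*(1/147) + 1610/(483 - 568))/(-4 + 20) = (-80*1/147 + 1610/(-85))/16 = (-80/147 + 1610*(-1/85))*(1/16) = (-80/147 - 322/17)*(1/16) = -48694/2499*1/16 = -24347/19992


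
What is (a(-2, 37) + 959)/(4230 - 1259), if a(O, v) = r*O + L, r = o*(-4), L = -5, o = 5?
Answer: 994/2971 ≈ 0.33457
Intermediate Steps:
r = -20 (r = 5*(-4) = -20)
a(O, v) = -5 - 20*O (a(O, v) = -20*O - 5 = -5 - 20*O)
(a(-2, 37) + 959)/(4230 - 1259) = ((-5 - 20*(-2)) + 959)/(4230 - 1259) = ((-5 + 40) + 959)/2971 = (35 + 959)*(1/2971) = 994*(1/2971) = 994/2971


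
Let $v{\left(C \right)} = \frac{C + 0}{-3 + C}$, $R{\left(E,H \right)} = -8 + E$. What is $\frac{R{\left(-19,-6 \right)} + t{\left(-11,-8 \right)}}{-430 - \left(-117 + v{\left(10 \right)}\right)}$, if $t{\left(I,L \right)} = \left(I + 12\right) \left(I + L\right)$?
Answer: $\frac{322}{2201} \approx 0.1463$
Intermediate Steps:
$t{\left(I,L \right)} = \left(12 + I\right) \left(I + L\right)$
$v{\left(C \right)} = \frac{C}{-3 + C}$
$\frac{R{\left(-19,-6 \right)} + t{\left(-11,-8 \right)}}{-430 - \left(-117 + v{\left(10 \right)}\right)} = \frac{\left(-8 - 19\right) + \left(\left(-11\right)^{2} + 12 \left(-11\right) + 12 \left(-8\right) - -88\right)}{-430 + \left(117 - \frac{10}{-3 + 10}\right)} = \frac{-27 + \left(121 - 132 - 96 + 88\right)}{-430 + \left(117 - \frac{10}{7}\right)} = \frac{-27 - 19}{-430 + \left(117 - 10 \cdot \frac{1}{7}\right)} = - \frac{46}{-430 + \left(117 - \frac{10}{7}\right)} = - \frac{46}{-430 + \frac{809}{7}} = - \frac{46}{- \frac{2201}{7}} = \left(-46\right) \left(- \frac{7}{2201}\right) = \frac{322}{2201}$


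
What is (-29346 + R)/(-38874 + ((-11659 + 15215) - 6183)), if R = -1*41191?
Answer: 70537/41501 ≈ 1.6996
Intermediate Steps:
R = -41191
(-29346 + R)/(-38874 + ((-11659 + 15215) - 6183)) = (-29346 - 41191)/(-38874 + ((-11659 + 15215) - 6183)) = -70537/(-38874 + (3556 - 6183)) = -70537/(-38874 - 2627) = -70537/(-41501) = -70537*(-1/41501) = 70537/41501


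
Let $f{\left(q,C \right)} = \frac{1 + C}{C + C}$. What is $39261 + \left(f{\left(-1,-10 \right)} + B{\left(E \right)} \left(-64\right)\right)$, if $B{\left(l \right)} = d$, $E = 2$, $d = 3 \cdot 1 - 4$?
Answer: $\frac{786509}{20} \approx 39325.0$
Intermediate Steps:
$d = -1$ ($d = 3 - 4 = -1$)
$B{\left(l \right)} = -1$
$f{\left(q,C \right)} = \frac{1 + C}{2 C}$
$39261 + \left(f{\left(-1,-10 \right)} + B{\left(E \right)} \left(-64\right)\right) = 39261 + \left(\frac{1 - 10}{2 \left(-10\right)} - -64\right) = 39261 + \left(\frac{1}{2} \left(- \frac{1}{10}\right) \left(-9\right) + 64\right) = 39261 + \left(\frac{9}{20} + 64\right) = 39261 + \frac{1289}{20} = \frac{786509}{20}$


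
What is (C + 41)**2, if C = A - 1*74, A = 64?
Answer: 961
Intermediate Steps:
C = -10 (C = 64 - 1*74 = 64 - 74 = -10)
(C + 41)**2 = (-10 + 41)**2 = 31**2 = 961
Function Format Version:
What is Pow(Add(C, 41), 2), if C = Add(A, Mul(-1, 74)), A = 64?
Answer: 961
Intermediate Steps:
C = -10 (C = Add(64, Mul(-1, 74)) = Add(64, -74) = -10)
Pow(Add(C, 41), 2) = Pow(Add(-10, 41), 2) = Pow(31, 2) = 961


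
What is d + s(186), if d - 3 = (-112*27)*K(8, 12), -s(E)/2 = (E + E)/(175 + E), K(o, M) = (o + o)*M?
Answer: -209599149/361 ≈ -5.8061e+5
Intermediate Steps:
K(o, M) = 2*M*o (K(o, M) = (2*o)*M = 2*M*o)
s(E) = -4*E/(175 + E) (s(E) = -2*(E + E)/(175 + E) = -2*2*E/(175 + E) = -4*E/(175 + E))
d = -580605 (d = 3 + (-112*27)*(2*12*8) = 3 - 3024*192 = 3 - 580608 = -580605)
d + s(186) = -580605 - 4*186/(175 + 186) = -580605 - 4*186/361 = -580605 - 4*186*1/361 = -580605 - 744/361 = -209599149/361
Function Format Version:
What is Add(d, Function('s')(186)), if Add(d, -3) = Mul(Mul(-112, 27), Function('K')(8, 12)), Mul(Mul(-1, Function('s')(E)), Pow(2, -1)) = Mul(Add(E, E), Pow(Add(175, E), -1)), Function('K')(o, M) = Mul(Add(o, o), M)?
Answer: Rational(-209599149, 361) ≈ -5.8061e+5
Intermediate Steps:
Function('K')(o, M) = Mul(2, M, o) (Function('K')(o, M) = Mul(Mul(2, o), M) = Mul(2, M, o))
Function('s')(E) = Mul(-4, E, Pow(Add(175, E), -1)) (Function('s')(E) = Mul(-2, Mul(Add(E, E), Pow(Add(175, E), -1))) = Mul(-2, Mul(Mul(2, E), Pow(Add(175, E), -1))) = Mul(-2, Mul(2, E, Pow(Add(175, E), -1))) = Mul(-4, E, Pow(Add(175, E), -1)))
d = -580605 (d = Add(3, Mul(Mul(-112, 27), Mul(2, 12, 8))) = Add(3, Mul(-3024, 192)) = Add(3, -580608) = -580605)
Add(d, Function('s')(186)) = Add(-580605, Mul(-4, 186, Pow(Add(175, 186), -1))) = Add(-580605, Mul(-4, 186, Pow(361, -1))) = Add(-580605, Mul(-4, 186, Rational(1, 361))) = Add(-580605, Rational(-744, 361)) = Rational(-209599149, 361)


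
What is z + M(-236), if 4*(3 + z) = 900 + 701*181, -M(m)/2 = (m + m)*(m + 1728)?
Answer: 5761561/4 ≈ 1.4404e+6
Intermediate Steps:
M(m) = -4*m*(1728 + m) (M(m) = -2*(m + m)*(m + 1728) = -2*2*m*(1728 + m) = -4*m*(1728 + m))
z = 127769/4 (z = -3 + (900 + 701*181)/4 = -3 + (900 + 126881)/4 = -3 + (¼)*127781 = -3 + 127781/4 = 127769/4 ≈ 31942.)
z + M(-236) = 127769/4 - 4*(-236)*(1728 - 236) = 127769/4 - 4*(-236)*1492 = 127769/4 + 1408448 = 5761561/4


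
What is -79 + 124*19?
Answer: 2277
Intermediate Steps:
-79 + 124*19 = -79 + 2356 = 2277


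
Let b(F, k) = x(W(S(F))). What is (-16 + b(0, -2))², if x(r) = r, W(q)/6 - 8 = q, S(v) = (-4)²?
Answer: 16384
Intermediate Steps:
S(v) = 16
W(q) = 48 + 6*q
b(F, k) = 144 (b(F, k) = 48 + 6*16 = 48 + 96 = 144)
(-16 + b(0, -2))² = (-16 + 144)² = 128² = 16384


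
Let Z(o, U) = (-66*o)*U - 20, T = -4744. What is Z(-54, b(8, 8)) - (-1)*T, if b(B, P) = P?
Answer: 23748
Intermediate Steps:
Z(o, U) = -20 - 66*U*o (Z(o, U) = -66*U*o - 20 = -20 - 66*U*o)
Z(-54, b(8, 8)) - (-1)*T = (-20 - 66*8*(-54)) - (-1)*(-4744) = (-20 + 28512) - 1*4744 = 28492 - 4744 = 23748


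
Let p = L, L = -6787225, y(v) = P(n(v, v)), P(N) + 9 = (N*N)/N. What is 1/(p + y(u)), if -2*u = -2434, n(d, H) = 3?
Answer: -1/6787231 ≈ -1.4734e-7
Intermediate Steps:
u = 1217 (u = -½*(-2434) = 1217)
P(N) = -9 + N (P(N) = -9 + (N*N)/N = -9 + N²/N = -9 + N)
y(v) = -6 (y(v) = -9 + 3 = -6)
p = -6787225
1/(p + y(u)) = 1/(-6787225 - 6) = 1/(-6787231) = -1/6787231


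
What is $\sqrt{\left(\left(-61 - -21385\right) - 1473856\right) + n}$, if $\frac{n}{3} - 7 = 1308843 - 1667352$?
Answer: $i \sqrt{2528038} \approx 1590.0 i$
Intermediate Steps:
$n = -1075506$ ($n = 21 + 3 \left(1308843 - 1667352\right) = 21 + 3 \left(-358509\right) = 21 - 1075527 = -1075506$)
$\sqrt{\left(\left(-61 - -21385\right) - 1473856\right) + n} = \sqrt{\left(\left(-61 - -21385\right) - 1473856\right) - 1075506} = \sqrt{\left(\left(-61 + 21385\right) - 1473856\right) - 1075506} = \sqrt{\left(21324 - 1473856\right) - 1075506} = \sqrt{-1452532 - 1075506} = \sqrt{-2528038} = i \sqrt{2528038}$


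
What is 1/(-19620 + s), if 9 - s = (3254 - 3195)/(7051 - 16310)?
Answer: -9259/181578190 ≈ -5.0992e-5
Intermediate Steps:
s = 83390/9259 (s = 9 - (3254 - 3195)/(7051 - 16310) = 9 - 59/(-9259) = 9 - 59*(-1)/9259 = 9 - 1*(-59/9259) = 9 + 59/9259 = 83390/9259 ≈ 9.0064)
1/(-19620 + s) = 1/(-19620 + 83390/9259) = 1/(-181578190/9259) = -9259/181578190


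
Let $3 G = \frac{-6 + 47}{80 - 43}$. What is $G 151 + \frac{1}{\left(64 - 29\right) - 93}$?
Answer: $\frac{358967}{6438} \approx 55.758$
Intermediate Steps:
$G = \frac{41}{111}$ ($G = \frac{\left(-6 + 47\right) \frac{1}{80 - 43}}{3} = \frac{41 \cdot \frac{1}{37}}{3} = \frac{1}{3} \cdot \frac{41}{37} = \frac{41}{111} \approx 0.36937$)
$G 151 + \frac{1}{\left(64 - 29\right) - 93} = \frac{41}{111} \cdot 151 + \frac{1}{\left(64 - 29\right) - 93} = \frac{6191}{111} + \frac{1}{35 - 93} = \frac{6191}{111} + \frac{1}{-58} = \frac{6191}{111} - \frac{1}{58} = \frac{358967}{6438}$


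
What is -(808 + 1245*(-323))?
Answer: 401327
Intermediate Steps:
-(808 + 1245*(-323)) = -(808 - 402135) = -1*(-401327) = 401327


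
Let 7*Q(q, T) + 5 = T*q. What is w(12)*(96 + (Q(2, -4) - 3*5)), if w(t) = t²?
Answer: 79776/7 ≈ 11397.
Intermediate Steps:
Q(q, T) = -5/7 + T*q/7 (Q(q, T) = -5/7 + (T*q)/7 = -5/7 + T*q/7)
w(12)*(96 + (Q(2, -4) - 3*5)) = 12²*(96 + ((-5/7 + (⅐)*(-4)*2) - 3*5)) = 144*(96 + ((-5/7 - 8/7) - 15)) = 144*(96 + (-13/7 - 15)) = 144*(96 - 118/7) = 144*(554/7) = 79776/7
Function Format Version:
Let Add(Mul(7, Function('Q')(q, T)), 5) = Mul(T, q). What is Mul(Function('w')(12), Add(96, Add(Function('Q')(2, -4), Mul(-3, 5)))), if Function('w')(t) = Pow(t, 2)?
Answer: Rational(79776, 7) ≈ 11397.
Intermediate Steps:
Function('Q')(q, T) = Add(Rational(-5, 7), Mul(Rational(1, 7), T, q)) (Function('Q')(q, T) = Add(Rational(-5, 7), Mul(Rational(1, 7), Mul(T, q))) = Add(Rational(-5, 7), Mul(Rational(1, 7), T, q)))
Mul(Function('w')(12), Add(96, Add(Function('Q')(2, -4), Mul(-3, 5)))) = Mul(Pow(12, 2), Add(96, Add(Add(Rational(-5, 7), Mul(Rational(1, 7), -4, 2)), Mul(-3, 5)))) = Mul(144, Add(96, Add(Add(Rational(-5, 7), Rational(-8, 7)), -15))) = Mul(144, Add(96, Add(Rational(-13, 7), -15))) = Mul(144, Add(96, Rational(-118, 7))) = Mul(144, Rational(554, 7)) = Rational(79776, 7)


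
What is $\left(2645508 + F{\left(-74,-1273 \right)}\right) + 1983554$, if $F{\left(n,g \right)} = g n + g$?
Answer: $4721991$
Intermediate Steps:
$F{\left(n,g \right)} = g + g n$
$\left(2645508 + F{\left(-74,-1273 \right)}\right) + 1983554 = \left(2645508 - 1273 \left(1 - 74\right)\right) + 1983554 = \left(2645508 - -92929\right) + 1983554 = \left(2645508 + 92929\right) + 1983554 = 2738437 + 1983554 = 4721991$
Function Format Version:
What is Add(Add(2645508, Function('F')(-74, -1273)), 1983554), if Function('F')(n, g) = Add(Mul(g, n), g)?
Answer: 4721991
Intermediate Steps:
Function('F')(n, g) = Add(g, Mul(g, n))
Add(Add(2645508, Function('F')(-74, -1273)), 1983554) = Add(Add(2645508, Mul(-1273, Add(1, -74))), 1983554) = Add(Add(2645508, Mul(-1273, -73)), 1983554) = Add(Add(2645508, 92929), 1983554) = Add(2738437, 1983554) = 4721991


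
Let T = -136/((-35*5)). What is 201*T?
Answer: 27336/175 ≈ 156.21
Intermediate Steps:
T = 136/175 (T = -136/(-175) = -136*(-1/175) = 136/175 ≈ 0.77714)
201*T = 201*(136/175) = 27336/175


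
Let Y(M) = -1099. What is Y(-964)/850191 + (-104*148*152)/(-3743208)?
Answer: 82707478123/132601739697 ≈ 0.62373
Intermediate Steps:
Y(-964)/850191 + (-104*148*152)/(-3743208) = -1099/850191 + (-104*148*152)/(-3743208) = -1099*1/850191 - 15392*152*(-1/3743208) = -1099/850191 - 2339584*(-1/3743208) = -1099/850191 + 292448/467901 = 82707478123/132601739697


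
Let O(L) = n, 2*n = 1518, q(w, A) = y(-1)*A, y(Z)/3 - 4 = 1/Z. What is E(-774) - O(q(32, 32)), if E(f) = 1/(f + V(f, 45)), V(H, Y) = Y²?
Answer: -949508/1251 ≈ -759.00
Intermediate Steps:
y(Z) = 12 + 3/Z (y(Z) = 12 + 3*(1/Z) = 12 + 3/Z)
q(w, A) = 9*A (q(w, A) = (12 + 3/(-1))*A = (12 + 3*(-1))*A = (12 - 3)*A = 9*A)
n = 759 (n = (½)*1518 = 759)
O(L) = 759
E(f) = 1/(2025 + f) (E(f) = 1/(f + 45²) = 1/(f + 2025) = 1/(2025 + f))
E(-774) - O(q(32, 32)) = 1/(2025 - 774) - 1*759 = 1/1251 - 759 = -949508/1251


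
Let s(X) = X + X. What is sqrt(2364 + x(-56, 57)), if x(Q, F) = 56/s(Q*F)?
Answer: sqrt(30722430)/114 ≈ 48.621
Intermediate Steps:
s(X) = 2*X
x(Q, F) = 28/(F*Q) (x(Q, F) = 56/((2*(Q*F))) = 56/((2*(F*Q))) = 56/((2*F*Q)) = 56*(1/(2*F*Q)) = 28/(F*Q))
sqrt(2364 + x(-56, 57)) = sqrt(2364 + 28/(57*(-56))) = sqrt(2364 + 28*(1/57)*(-1/56)) = sqrt(2364 - 1/114) = sqrt(269495/114) = sqrt(30722430)/114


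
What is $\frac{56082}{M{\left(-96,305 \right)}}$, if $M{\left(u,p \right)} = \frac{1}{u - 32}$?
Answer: $-7178496$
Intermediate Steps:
$M{\left(u,p \right)} = \frac{1}{-32 + u}$
$\frac{56082}{M{\left(-96,305 \right)}} = \frac{56082}{\frac{1}{-32 - 96}} = \frac{56082}{\frac{1}{-128}} = \frac{56082}{- \frac{1}{128}} = 56082 \left(-128\right) = -7178496$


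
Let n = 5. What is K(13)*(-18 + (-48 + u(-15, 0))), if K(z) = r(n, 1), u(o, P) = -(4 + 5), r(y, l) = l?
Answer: -75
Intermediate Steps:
u(o, P) = -9 (u(o, P) = -1*9 = -9)
K(z) = 1
K(13)*(-18 + (-48 + u(-15, 0))) = 1*(-18 + (-48 - 9)) = 1*(-18 - 57) = 1*(-75) = -75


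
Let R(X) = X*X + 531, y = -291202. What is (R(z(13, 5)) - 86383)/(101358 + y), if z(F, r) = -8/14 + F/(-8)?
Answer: 269216743/595350784 ≈ 0.45220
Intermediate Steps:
z(F, r) = -4/7 - F/8 (z(F, r) = -8*1/14 + F*(-⅛) = -4/7 - F/8)
R(X) = 531 + X² (R(X) = X² + 531 = 531 + X²)
(R(z(13, 5)) - 86383)/(101358 + y) = ((531 + (-4/7 - ⅛*13)²) - 86383)/(101358 - 291202) = ((531 + (-4/7 - 13/8)²) - 86383)/(-189844) = ((531 + (-123/56)²) - 86383)*(-1/189844) = ((531 + 15129/3136) - 86383)*(-1/189844) = (1680345/3136 - 86383)*(-1/189844) = -269216743/3136*(-1/189844) = 269216743/595350784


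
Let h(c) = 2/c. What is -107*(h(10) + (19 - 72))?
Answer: 28248/5 ≈ 5649.6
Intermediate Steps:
-107*(h(10) + (19 - 72)) = -107*(2/10 + (19 - 72)) = -107*(2*(1/10) - 53) = -107*(1/5 - 53) = -107*(-264/5) = 28248/5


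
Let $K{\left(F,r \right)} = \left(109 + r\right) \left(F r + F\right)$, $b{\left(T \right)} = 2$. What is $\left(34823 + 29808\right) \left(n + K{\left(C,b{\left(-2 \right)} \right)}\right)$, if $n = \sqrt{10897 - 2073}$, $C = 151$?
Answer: $3249840573 + 129262 \sqrt{2206} \approx 3.2559 \cdot 10^{9}$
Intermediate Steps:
$K{\left(F,r \right)} = \left(109 + r\right) \left(F + F r\right)$
$n = 2 \sqrt{2206}$ ($n = \sqrt{8824} = 2 \sqrt{2206} \approx 93.936$)
$\left(34823 + 29808\right) \left(n + K{\left(C,b{\left(-2 \right)} \right)}\right) = \left(34823 + 29808\right) \left(2 \sqrt{2206} + 151 \left(109 + 2^{2} + 110 \cdot 2\right)\right) = 64631 \left(2 \sqrt{2206} + 151 \left(109 + 4 + 220\right)\right) = 64631 \left(2 \sqrt{2206} + 151 \cdot 333\right) = 64631 \left(2 \sqrt{2206} + 50283\right) = 64631 \left(50283 + 2 \sqrt{2206}\right) = 3249840573 + 129262 \sqrt{2206}$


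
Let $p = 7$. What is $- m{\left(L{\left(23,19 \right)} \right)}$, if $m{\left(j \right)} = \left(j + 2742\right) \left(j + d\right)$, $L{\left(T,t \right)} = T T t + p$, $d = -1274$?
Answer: $-112435200$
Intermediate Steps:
$L{\left(T,t \right)} = 7 + t T^{2}$ ($L{\left(T,t \right)} = T T t + 7 = T^{2} t + 7 = t T^{2} + 7 = 7 + t T^{2}$)
$m{\left(j \right)} = \left(-1274 + j\right) \left(2742 + j\right)$ ($m{\left(j \right)} = \left(j + 2742\right) \left(j - 1274\right) = \left(2742 + j\right) \left(-1274 + j\right) = \left(-1274 + j\right) \left(2742 + j\right)$)
$- m{\left(L{\left(23,19 \right)} \right)} = - (-3493308 + \left(7 + 19 \cdot 23^{2}\right)^{2} + 1468 \left(7 + 19 \cdot 23^{2}\right)) = - (-3493308 + \left(7 + 19 \cdot 529\right)^{2} + 1468 \left(7 + 19 \cdot 529\right)) = - (-3493308 + \left(7 + 10051\right)^{2} + 1468 \left(7 + 10051\right)) = - (-3493308 + 10058^{2} + 1468 \cdot 10058) = - (-3493308 + 101163364 + 14765144) = \left(-1\right) 112435200 = -112435200$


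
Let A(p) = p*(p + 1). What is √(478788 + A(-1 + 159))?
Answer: 3*√55990 ≈ 709.87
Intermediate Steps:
A(p) = p*(1 + p)
√(478788 + A(-1 + 159)) = √(478788 + (-1 + 159)*(1 + (-1 + 159))) = √(478788 + 158*(1 + 158)) = √(478788 + 158*159) = √(478788 + 25122) = √503910 = 3*√55990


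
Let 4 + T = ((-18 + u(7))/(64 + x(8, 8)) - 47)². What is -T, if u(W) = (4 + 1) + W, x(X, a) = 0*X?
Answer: -2266953/1024 ≈ -2213.8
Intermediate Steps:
x(X, a) = 0
u(W) = 5 + W
T = 2266953/1024 (T = -4 + ((-18 + (5 + 7))/(64 + 0) - 47)² = -4 + ((-18 + 12)/64 - 47)² = -4 + (-6*1/64 - 47)² = -4 + (-3/32 - 47)² = -4 + (-1507/32)² = -4 + 2271049/1024 = 2266953/1024 ≈ 2213.8)
-T = -1*2266953/1024 = -2266953/1024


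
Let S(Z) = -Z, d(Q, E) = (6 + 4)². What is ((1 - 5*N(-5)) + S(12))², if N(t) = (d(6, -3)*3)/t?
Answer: 83521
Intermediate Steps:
d(Q, E) = 100 (d(Q, E) = 10² = 100)
N(t) = 300/t (N(t) = (100*3)/t = 300/t)
((1 - 5*N(-5)) + S(12))² = ((1 - 1500/(-5)) - 1*12)² = ((1 - 1500*(-1)/5) - 12)² = ((1 - 5*(-60)) - 12)² = ((1 + 300) - 12)² = (301 - 12)² = 289² = 83521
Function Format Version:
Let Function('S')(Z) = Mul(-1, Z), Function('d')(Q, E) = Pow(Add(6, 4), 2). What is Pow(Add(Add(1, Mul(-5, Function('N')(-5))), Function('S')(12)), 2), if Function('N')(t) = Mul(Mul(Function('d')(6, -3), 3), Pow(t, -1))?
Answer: 83521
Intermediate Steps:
Function('d')(Q, E) = 100 (Function('d')(Q, E) = Pow(10, 2) = 100)
Function('N')(t) = Mul(300, Pow(t, -1)) (Function('N')(t) = Mul(Mul(100, 3), Pow(t, -1)) = Mul(300, Pow(t, -1)))
Pow(Add(Add(1, Mul(-5, Function('N')(-5))), Function('S')(12)), 2) = Pow(Add(Add(1, Mul(-5, Mul(300, Pow(-5, -1)))), Mul(-1, 12)), 2) = Pow(Add(Add(1, Mul(-5, Mul(300, Rational(-1, 5)))), -12), 2) = Pow(Add(Add(1, Mul(-5, -60)), -12), 2) = Pow(Add(Add(1, 300), -12), 2) = Pow(Add(301, -12), 2) = Pow(289, 2) = 83521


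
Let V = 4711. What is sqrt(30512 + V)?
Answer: sqrt(35223) ≈ 187.68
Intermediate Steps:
sqrt(30512 + V) = sqrt(30512 + 4711) = sqrt(35223)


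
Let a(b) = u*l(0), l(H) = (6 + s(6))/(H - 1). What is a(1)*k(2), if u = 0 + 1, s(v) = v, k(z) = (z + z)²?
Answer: -192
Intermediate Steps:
k(z) = 4*z² (k(z) = (2*z)² = 4*z²)
u = 1
l(H) = 12/(-1 + H) (l(H) = (6 + 6)/(H - 1) = 12/(-1 + H))
a(b) = -12 (a(b) = 1*(12/(-1 + 0)) = 1*(12/(-1)) = 1*(12*(-1)) = 1*(-12) = -12)
a(1)*k(2) = -48*2² = -48*4 = -12*16 = -192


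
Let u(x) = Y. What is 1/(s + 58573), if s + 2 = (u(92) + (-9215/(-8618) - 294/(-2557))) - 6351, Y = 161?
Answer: 22036226/1154305650553 ≈ 1.9090e-5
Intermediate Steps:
u(x) = 161
s = -136422214945/22036226 (s = -2 + ((161 + (-9215/(-8618) - 294/(-2557))) - 6351) = -2 + ((161 + (-9215*(-1/8618) - 294*(-1/2557))) - 6351) = -2 + ((161 + (9215/8618 + 294/2557)) - 6351) = -2 + ((161 + 26096447/22036226) - 6351) = -2 + (3573928833/22036226 - 6351) = -2 - 136378142493/22036226 = -136422214945/22036226 ≈ -6190.8)
1/(s + 58573) = 1/(-136422214945/22036226 + 58573) = 1/(1154305650553/22036226) = 22036226/1154305650553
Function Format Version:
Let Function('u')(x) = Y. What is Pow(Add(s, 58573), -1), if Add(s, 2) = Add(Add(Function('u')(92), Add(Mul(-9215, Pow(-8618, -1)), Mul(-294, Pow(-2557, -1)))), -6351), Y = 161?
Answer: Rational(22036226, 1154305650553) ≈ 1.9090e-5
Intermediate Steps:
Function('u')(x) = 161
s = Rational(-136422214945, 22036226) (s = Add(-2, Add(Add(161, Add(Mul(-9215, Pow(-8618, -1)), Mul(-294, Pow(-2557, -1)))), -6351)) = Add(-2, Add(Add(161, Add(Mul(-9215, Rational(-1, 8618)), Mul(-294, Rational(-1, 2557)))), -6351)) = Add(-2, Add(Add(161, Add(Rational(9215, 8618), Rational(294, 2557))), -6351)) = Add(-2, Add(Add(161, Rational(26096447, 22036226)), -6351)) = Add(-2, Add(Rational(3573928833, 22036226), -6351)) = Add(-2, Rational(-136378142493, 22036226)) = Rational(-136422214945, 22036226) ≈ -6190.8)
Pow(Add(s, 58573), -1) = Pow(Add(Rational(-136422214945, 22036226), 58573), -1) = Pow(Rational(1154305650553, 22036226), -1) = Rational(22036226, 1154305650553)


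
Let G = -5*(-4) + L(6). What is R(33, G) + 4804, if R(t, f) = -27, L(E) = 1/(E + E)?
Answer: 4777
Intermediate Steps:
L(E) = 1/(2*E)
G = 241/12 (G = -5*(-4) + (1/2)/6 = 20 + (1/2)*(1/6) = 20 + 1/12 = 241/12 ≈ 20.083)
R(33, G) + 4804 = -27 + 4804 = 4777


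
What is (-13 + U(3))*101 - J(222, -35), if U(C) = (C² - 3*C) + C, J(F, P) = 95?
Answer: -1105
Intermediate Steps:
U(C) = C² - 2*C
(-13 + U(3))*101 - J(222, -35) = (-13 + 3*(-2 + 3))*101 - 1*95 = (-13 + 3*1)*101 - 95 = (-13 + 3)*101 - 95 = -10*101 - 95 = -1010 - 95 = -1105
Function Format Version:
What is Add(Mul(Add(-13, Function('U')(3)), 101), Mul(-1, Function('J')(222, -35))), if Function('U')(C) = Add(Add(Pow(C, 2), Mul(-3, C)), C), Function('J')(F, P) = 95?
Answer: -1105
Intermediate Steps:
Function('U')(C) = Add(Pow(C, 2), Mul(-2, C))
Add(Mul(Add(-13, Function('U')(3)), 101), Mul(-1, Function('J')(222, -35))) = Add(Mul(Add(-13, Mul(3, Add(-2, 3))), 101), Mul(-1, 95)) = Add(Mul(Add(-13, Mul(3, 1)), 101), -95) = Add(Mul(Add(-13, 3), 101), -95) = Add(Mul(-10, 101), -95) = Add(-1010, -95) = -1105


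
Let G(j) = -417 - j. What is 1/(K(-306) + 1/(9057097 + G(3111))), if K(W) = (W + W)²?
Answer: 9053569/3390959947537 ≈ 2.6699e-6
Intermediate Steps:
K(W) = 4*W² (K(W) = (2*W)² = 4*W²)
1/(K(-306) + 1/(9057097 + G(3111))) = 1/(4*(-306)² + 1/(9057097 + (-417 - 1*3111))) = 1/(4*93636 + 1/(9057097 + (-417 - 3111))) = 1/(374544 + 1/(9057097 - 3528)) = 1/(374544 + 1/9053569) = 1/(3390959947537/9053569) = 9053569/3390959947537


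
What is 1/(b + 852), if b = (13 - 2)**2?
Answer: 1/973 ≈ 0.0010277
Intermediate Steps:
b = 121 (b = 11**2 = 121)
1/(b + 852) = 1/(121 + 852) = 1/973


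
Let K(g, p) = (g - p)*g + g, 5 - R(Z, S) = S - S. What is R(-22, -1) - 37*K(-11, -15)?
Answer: 2040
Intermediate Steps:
R(Z, S) = 5 (R(Z, S) = 5 - (S - S) = 5 - 1*0 = 5 + 0 = 5)
K(g, p) = g + g*(g - p) (K(g, p) = g*(g - p) + g = g + g*(g - p))
R(-22, -1) - 37*K(-11, -15) = 5 - (-407)*(1 - 11 - 1*(-15)) = 5 - (-407)*(1 - 11 + 15) = 5 - (-407)*5 = 5 - 37*(-55) = 5 + 2035 = 2040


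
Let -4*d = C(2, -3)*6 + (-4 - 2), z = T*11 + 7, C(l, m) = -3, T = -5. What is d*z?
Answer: -288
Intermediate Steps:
z = -48 (z = -5*11 + 7 = -55 + 7 = -48)
d = 6 (d = -(-3*6 + (-4 - 2))/4 = -(-18 - 6)/4 = -¼*(-24) = 6)
d*z = 6*(-48) = -288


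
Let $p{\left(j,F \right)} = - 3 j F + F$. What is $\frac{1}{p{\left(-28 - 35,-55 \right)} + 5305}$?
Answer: $- \frac{1}{5145} \approx -0.00019436$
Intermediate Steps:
$p{\left(j,F \right)} = F - 3 F j$ ($p{\left(j,F \right)} = - 3 F j + F = F - 3 F j$)
$\frac{1}{p{\left(-28 - 35,-55 \right)} + 5305} = \frac{1}{- 55 \left(1 - 3 \left(-28 - 35\right)\right) + 5305} = \frac{1}{- 55 \left(1 - -189\right) + 5305} = \frac{1}{- 55 \left(1 + 189\right) + 5305} = \frac{1}{\left(-55\right) 190 + 5305} = \frac{1}{-10450 + 5305} = \frac{1}{-5145} = - \frac{1}{5145}$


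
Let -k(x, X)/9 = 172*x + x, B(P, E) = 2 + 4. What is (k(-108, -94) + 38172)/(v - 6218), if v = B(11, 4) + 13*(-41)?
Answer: -206328/6745 ≈ -30.590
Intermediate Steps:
B(P, E) = 6
k(x, X) = -1557*x (k(x, X) = -9*(172*x + x) = -1557*x)
v = -527 (v = 6 + 13*(-41) = 6 - 533 = -527)
(k(-108, -94) + 38172)/(v - 6218) = (-1557*(-108) + 38172)/(-527 - 6218) = (168156 + 38172)/(-6745) = 206328*(-1/6745) = -206328/6745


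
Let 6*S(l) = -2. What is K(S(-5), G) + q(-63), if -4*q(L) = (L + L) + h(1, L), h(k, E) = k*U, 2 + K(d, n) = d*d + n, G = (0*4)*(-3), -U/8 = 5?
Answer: 713/18 ≈ 39.611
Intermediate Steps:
U = -40 (U = -8*5 = -40)
G = 0 (G = 0*(-3) = 0)
S(l) = -⅓ (S(l) = (⅙)*(-2) = -⅓)
K(d, n) = -2 + n + d² (K(d, n) = -2 + (d*d + n) = -2 + (d² + n) = -2 + (n + d²) = -2 + n + d²)
h(k, E) = -40*k (h(k, E) = k*(-40) = -40*k)
q(L) = 10 - L/2 (q(L) = -((L + L) - 40*1)/4 = -(2*L - 40)/4 = -(-40 + 2*L)/4 = 10 - L/2)
K(S(-5), G) + q(-63) = (-2 + 0 + (-⅓)²) + (10 - ½*(-63)) = (-2 + 0 + ⅑) + (10 + 63/2) = -17/9 + 83/2 = 713/18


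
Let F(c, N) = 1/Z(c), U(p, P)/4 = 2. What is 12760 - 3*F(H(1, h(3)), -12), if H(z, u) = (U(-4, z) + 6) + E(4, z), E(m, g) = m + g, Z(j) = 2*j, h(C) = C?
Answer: 484877/38 ≈ 12760.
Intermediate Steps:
E(m, g) = g + m
U(p, P) = 8 (U(p, P) = 4*2 = 8)
H(z, u) = 18 + z (H(z, u) = (8 + 6) + (z + 4) = 14 + (4 + z) = 18 + z)
F(c, N) = 1/(2*c)
12760 - 3*F(H(1, h(3)), -12) = 12760 - 3*1/(2*(18 + 1)) = 12760 - 3*(1/2)/19 = 12760 - 3*(1/2)*(1/19) = 12760 - 3/38 = 484877/38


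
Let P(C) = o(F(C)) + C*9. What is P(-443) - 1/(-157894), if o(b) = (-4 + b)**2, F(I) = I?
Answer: 30919118869/157894 ≈ 1.9582e+5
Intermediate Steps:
P(C) = (-4 + C)**2 + 9*C (P(C) = (-4 + C)**2 + C*9 = (-4 + C)**2 + 9*C)
P(-443) - 1/(-157894) = (16 - 443 + (-443)**2) - 1/(-157894) = (16 - 443 + 196249) - 1*(-1/157894) = 195822 + 1/157894 = 30919118869/157894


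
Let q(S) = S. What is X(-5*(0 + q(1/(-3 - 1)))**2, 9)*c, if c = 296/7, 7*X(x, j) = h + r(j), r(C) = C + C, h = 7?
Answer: 7400/49 ≈ 151.02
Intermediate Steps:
r(C) = 2*C
X(x, j) = 1 + 2*j/7 (X(x, j) = (7 + 2*j)/7 = 1 + 2*j/7)
c = 296/7 (c = 296*(1/7) = 296/7 ≈ 42.286)
X(-5*(0 + q(1/(-3 - 1)))**2, 9)*c = (1 + (2/7)*9)*(296/7) = (1 + 18/7)*(296/7) = (25/7)*(296/7) = 7400/49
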